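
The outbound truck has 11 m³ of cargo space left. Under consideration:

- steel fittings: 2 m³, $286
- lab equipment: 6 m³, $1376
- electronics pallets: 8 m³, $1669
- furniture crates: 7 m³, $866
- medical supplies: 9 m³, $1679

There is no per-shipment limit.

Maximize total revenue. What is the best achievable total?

Filling by ratio: 2×steel fittings + lab equipment for 1948, with 1 m³ left unused.
Dropping steel fittings and lab equipment frees 8 m³; slotting in medical supplies (9 m³) lifts the total to 1965 at 11 m³.

1965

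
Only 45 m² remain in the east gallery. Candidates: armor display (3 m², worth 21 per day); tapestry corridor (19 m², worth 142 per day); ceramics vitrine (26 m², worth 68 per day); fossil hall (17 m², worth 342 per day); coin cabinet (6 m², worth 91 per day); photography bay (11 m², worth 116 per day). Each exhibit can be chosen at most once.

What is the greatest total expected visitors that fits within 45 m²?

By expected visitors per m²: fossil hall 20.12, coin cabinet 15.17, photography bay 10.55, tapestry corridor 7.47 lead.
A density-first pass picks armor display + fossil hall + coin cabinet + photography bay — 570 at 37 m².
The 11 m² tied up in photography bay is better spent on tapestry corridor — total rises to 596 (45 m²).
Runner-up tapestry corridor + fossil hall + coin cabinet tops out at 575.

596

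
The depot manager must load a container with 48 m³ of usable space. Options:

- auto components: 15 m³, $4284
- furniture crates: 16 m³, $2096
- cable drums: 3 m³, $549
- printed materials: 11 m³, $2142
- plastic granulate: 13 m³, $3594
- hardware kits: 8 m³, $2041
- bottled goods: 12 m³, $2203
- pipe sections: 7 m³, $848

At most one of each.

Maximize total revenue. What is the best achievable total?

12122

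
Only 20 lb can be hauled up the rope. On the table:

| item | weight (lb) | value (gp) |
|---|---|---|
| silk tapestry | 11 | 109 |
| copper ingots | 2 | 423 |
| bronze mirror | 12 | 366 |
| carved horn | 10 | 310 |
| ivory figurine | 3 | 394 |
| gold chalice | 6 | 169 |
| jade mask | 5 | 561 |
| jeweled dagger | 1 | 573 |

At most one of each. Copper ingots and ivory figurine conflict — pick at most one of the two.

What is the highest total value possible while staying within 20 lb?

1923

Density check — jeweled dagger 573.00, copper ingots 211.50, ivory figurine 131.33, jade mask 112.20 are the best per lb.
Taking copper ingots + bronze mirror + jade mask + jeweled dagger: 20 lb used, 1923 in value.
That's the maximum — no feasible swap from here does better than 1923.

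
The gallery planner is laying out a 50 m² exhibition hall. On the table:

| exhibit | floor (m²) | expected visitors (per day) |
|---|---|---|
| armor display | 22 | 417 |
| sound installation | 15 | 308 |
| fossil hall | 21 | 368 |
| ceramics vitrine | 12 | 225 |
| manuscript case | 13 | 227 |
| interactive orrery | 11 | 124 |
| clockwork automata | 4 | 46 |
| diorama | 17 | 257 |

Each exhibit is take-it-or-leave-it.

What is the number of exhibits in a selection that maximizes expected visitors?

3

Best achievable expected visitors is 952.
One optimal bundle: armor display + sound installation + manuscript case (50 m²).
All optima have 3 exhibits.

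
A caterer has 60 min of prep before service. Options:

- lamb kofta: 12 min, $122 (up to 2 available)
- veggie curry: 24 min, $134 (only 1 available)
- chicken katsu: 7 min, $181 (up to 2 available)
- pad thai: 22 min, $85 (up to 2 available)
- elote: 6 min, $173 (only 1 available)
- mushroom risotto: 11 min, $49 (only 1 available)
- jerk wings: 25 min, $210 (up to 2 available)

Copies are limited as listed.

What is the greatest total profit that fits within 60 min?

867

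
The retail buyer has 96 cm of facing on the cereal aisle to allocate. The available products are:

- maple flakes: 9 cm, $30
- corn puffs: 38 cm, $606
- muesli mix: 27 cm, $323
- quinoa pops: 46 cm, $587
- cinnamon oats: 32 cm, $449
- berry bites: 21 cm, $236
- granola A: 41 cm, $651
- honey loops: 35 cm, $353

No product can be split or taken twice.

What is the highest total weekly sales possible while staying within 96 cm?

Density check — corn puffs 15.95, granola A 15.88, cinnamon oats 14.03 are the best per cm.
The ratio heuristic lands on maple flakes + corn puffs + granola A (1287) but leaves 8 cm idle.
The 47 cm tied up in maple flakes and corn puffs is better spent on cinnamon oats + berry bites — total rises to 1336 (94 cm).
Runner-up corn puffs + cinnamon oats + berry bites tops out at 1291.

1336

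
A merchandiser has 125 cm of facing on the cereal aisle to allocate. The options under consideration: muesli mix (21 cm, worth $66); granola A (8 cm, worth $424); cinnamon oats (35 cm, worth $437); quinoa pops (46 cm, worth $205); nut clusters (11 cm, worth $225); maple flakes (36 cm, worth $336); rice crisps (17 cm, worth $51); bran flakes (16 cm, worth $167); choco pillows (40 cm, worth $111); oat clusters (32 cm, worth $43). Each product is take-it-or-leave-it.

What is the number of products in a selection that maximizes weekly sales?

6

Optimal total is 1640.
One optimal bundle: granola A + cinnamon oats + nut clusters + maple flakes + rice crisps + bran flakes (123 cm).
Any selection reaching 1640 contains exactly 6 products.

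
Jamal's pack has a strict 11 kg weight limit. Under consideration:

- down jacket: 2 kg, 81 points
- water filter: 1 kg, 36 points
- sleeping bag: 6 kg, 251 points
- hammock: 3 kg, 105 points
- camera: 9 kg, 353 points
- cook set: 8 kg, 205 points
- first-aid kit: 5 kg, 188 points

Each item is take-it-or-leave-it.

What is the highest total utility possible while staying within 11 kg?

By utility per kg: sleeping bag 41.83, down jacket 40.50, camera 39.22, first-aid kit 37.60 lead.
A density-first pass picks down jacket + water filter + sleeping bag — 368 at 9 kg.
Replace down jacket and water filter with first-aid kit: the trade gains 71 net, giving 439 at 11 kg.
Next best is down jacket + sleeping bag + hammock at 437 (11 kg) — short by 2.

439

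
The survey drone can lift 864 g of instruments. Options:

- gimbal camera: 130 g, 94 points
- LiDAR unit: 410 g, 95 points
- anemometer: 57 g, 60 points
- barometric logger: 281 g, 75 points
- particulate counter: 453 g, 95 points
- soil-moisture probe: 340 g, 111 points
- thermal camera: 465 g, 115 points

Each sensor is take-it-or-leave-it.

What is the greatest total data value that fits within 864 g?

340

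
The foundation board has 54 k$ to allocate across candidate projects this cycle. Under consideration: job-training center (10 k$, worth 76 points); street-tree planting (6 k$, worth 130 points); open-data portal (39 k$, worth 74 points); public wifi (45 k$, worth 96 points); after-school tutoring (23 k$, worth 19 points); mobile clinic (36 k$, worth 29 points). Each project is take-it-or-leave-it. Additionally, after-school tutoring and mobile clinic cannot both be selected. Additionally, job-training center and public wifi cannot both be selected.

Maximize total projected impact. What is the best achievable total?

235

By projected impact per k$: street-tree planting 21.67, job-training center 7.60, public wifi 2.13, open-data portal 1.90 lead.
Filling by ratio: job-training center + street-tree planting + after-school tutoring for 225, with 15 k$ left unused.
The 23 k$ tied up in after-school tutoring is better spent on mobile clinic — total rises to 235 (52 k$).
The closest alternative, street-tree planting + public wifi, reaches only 226.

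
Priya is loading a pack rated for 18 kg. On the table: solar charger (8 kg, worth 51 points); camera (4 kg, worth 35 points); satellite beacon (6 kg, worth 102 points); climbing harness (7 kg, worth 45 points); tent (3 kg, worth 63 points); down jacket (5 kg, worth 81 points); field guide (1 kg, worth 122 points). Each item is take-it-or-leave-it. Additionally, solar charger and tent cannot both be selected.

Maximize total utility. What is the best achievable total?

Density check — field guide 122.00, tent 21.00, satellite beacon 17.00 are the best per kg.
Best packing: satellite beacon + tent + down jacket + field guide — 15 kg, 368 total.
The spare 3 kg is too small for any remaining item, and no feasible exchange beats 368.

368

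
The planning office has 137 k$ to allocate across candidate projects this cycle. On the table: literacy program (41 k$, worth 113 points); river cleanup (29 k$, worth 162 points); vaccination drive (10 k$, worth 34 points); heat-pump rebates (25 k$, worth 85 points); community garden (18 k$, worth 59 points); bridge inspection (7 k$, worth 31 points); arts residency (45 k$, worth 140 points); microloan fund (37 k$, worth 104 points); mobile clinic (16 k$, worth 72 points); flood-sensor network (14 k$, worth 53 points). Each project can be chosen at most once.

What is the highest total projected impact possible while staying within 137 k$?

543

Filling by ratio: river cleanup + vaccination drive + heat-pump rebates + community garden + bridge inspection + mobile clinic + flood-sensor network for 496, with 18 k$ left unused.
Replace vaccination drive and community garden with arts residency: the trade gains 47 net, giving 543 at 136 k$.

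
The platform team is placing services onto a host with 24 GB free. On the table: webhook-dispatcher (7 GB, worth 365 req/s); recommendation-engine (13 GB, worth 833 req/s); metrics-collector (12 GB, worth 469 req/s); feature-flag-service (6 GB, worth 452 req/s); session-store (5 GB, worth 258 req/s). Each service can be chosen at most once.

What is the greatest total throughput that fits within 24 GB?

1543

The ratio ordering already packs tightly: recommendation-engine + feature-flag-service + session-store, 24 GB, 1543.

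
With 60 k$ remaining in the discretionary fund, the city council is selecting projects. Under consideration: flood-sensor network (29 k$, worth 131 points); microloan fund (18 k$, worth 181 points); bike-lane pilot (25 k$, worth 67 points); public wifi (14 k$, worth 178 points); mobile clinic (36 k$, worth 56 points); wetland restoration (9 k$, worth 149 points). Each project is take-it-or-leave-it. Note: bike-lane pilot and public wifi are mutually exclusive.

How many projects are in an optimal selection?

3

Optimal total is 508.
For example microloan fund + public wifi + wetland restoration achieves it, using 41 k$.
All optima have 3 projects.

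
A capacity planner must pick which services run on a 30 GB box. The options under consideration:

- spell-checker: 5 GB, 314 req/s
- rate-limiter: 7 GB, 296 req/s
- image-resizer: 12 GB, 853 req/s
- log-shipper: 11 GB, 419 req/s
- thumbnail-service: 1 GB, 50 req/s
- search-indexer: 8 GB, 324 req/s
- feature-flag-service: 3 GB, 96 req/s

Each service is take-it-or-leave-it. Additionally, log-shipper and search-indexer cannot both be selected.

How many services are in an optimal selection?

The maximum throughput within 30 GB is 1637.
One optimal bundle: spell-checker + image-resizer + thumbnail-service + search-indexer + feature-flag-service (29 GB).
Every optimal selection uses 5 services.

5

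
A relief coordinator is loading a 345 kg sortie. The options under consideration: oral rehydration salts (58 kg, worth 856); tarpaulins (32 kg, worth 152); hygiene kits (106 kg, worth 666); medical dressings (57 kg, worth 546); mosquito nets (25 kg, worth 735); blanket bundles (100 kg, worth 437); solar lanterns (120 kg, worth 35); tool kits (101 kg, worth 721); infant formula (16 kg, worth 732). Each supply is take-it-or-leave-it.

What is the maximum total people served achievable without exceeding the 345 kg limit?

3862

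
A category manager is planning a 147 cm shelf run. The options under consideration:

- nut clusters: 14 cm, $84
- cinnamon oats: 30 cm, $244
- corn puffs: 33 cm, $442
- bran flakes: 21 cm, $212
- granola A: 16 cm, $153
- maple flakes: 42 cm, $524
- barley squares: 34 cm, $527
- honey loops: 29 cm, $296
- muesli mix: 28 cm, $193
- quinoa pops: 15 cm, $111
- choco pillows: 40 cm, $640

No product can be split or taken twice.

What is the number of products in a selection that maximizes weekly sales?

4

The maximum weekly sales within 147 cm is 1987.
maple flakes + barley squares + honey loops + choco pillows hits 1987 at 145 cm.
All optima have 4 products.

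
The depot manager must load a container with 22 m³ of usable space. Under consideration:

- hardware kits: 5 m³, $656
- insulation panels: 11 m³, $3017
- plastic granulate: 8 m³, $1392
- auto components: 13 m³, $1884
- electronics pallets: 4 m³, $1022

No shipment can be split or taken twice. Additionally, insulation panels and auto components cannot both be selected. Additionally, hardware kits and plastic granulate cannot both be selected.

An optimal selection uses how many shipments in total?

3

Optimal total is 4695.
hardware kits + insulation panels + electronics pallets hits 4695 at 20 m³.
Any selection reaching 4695 contains exactly 3 shipments.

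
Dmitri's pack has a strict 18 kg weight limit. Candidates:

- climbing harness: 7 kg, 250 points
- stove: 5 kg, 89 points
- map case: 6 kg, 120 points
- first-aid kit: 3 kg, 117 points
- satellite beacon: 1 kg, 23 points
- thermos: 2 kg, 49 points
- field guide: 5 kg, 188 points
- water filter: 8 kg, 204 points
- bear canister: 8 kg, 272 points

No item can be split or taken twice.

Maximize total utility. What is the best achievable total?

639

Ranking by ratio (utility/kg): first-aid kit 39.00, field guide 37.60, climbing harness 35.71, bear canister 34.00.
A density-first pass picks climbing harness + first-aid kit + satellite beacon + thermos + field guide — 627 at 18 kg.
Replace satellite beacon and thermos and field guide with bear canister: the trade gains 12 net, giving 639 at 18 kg.
That's the maximum — no swap from here does better than 639.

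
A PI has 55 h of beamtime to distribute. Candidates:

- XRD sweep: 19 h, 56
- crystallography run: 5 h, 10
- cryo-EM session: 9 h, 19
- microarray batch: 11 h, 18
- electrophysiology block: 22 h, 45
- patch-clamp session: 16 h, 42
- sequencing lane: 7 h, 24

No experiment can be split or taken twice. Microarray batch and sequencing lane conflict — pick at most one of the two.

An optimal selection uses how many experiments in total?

4

The maximum expected citations within 55 h is 141.
For example XRD sweep + cryo-EM session + patch-clamp session + sequencing lane achieves it, using 51 h.
Every optimal selection uses 4 experiments.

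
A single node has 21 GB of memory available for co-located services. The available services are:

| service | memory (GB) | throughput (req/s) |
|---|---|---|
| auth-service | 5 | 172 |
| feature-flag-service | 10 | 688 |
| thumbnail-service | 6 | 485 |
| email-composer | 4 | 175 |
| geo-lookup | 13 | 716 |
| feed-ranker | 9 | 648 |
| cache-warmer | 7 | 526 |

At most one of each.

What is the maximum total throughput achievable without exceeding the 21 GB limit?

Ranking by ratio (throughput/GB): thumbnail-service 80.83, cache-warmer 75.14, feed-ranker 72.00, feature-flag-service 68.80.
Greedy by ratio would take thumbnail-service + email-composer + cache-warmer: 17 GB used, total 1186.
Dropping thumbnail-service frees 6 GB; slotting in feature-flag-service (10 GB) lifts the total to 1389 at 21 GB.
The closest alternative, email-composer + feed-ranker + cache-warmer, reaches only 1349.

1389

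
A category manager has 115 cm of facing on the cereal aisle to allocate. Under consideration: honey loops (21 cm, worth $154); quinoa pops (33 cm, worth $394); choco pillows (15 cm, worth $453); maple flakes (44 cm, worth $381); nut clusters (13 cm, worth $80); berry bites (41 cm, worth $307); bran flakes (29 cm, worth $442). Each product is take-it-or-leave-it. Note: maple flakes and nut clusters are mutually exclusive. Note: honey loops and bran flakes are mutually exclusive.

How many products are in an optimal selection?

4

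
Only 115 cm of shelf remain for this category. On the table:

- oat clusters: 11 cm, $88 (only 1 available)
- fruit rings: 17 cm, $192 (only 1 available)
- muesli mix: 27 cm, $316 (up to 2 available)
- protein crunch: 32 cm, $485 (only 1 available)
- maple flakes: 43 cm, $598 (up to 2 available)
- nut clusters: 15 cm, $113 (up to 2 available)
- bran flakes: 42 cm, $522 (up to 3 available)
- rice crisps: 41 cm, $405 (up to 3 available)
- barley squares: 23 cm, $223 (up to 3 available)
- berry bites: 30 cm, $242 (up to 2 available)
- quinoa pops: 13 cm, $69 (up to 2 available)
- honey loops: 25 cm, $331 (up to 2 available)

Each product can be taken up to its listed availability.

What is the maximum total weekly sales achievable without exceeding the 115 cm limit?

Taking the top-ratio products first gives oat clusters + protein crunch + maple flakes + honey loops for 1502 (111 cm).
The 11 cm tied up in oat clusters is better spent on nut clusters — total rises to 1527 (115 cm).
Nothing else within 115 cm beats 1527.

1527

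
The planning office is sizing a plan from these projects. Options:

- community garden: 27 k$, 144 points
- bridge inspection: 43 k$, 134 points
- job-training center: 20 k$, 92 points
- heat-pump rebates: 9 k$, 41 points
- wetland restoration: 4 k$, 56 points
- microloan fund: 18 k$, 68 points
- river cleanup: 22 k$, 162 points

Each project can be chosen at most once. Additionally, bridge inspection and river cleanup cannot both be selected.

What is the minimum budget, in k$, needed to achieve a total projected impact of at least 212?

26

Need the lightest bundle worth ≥ 212.
Taking wetland restoration + river cleanup gives 218 (≥ 212) for 26 k$.
No combination under 26 k$ hits 212.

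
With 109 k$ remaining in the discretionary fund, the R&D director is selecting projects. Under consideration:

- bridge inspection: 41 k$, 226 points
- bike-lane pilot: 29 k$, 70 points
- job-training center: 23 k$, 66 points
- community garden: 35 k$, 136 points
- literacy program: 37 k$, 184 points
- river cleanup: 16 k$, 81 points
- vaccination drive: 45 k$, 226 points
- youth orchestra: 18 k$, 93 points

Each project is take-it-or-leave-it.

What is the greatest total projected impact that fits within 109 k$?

Density check — bridge inspection 5.51, youth orchestra 5.17, river cleanup 5.06 are the best per k$.
Taking the top-ratio projects first gives bridge inspection + job-training center + river cleanup + youth orchestra for 466 (98 k$).
The 39 k$ tied up in job-training center and river cleanup is better spent on vaccination drive — total rises to 545 (104 k$).

545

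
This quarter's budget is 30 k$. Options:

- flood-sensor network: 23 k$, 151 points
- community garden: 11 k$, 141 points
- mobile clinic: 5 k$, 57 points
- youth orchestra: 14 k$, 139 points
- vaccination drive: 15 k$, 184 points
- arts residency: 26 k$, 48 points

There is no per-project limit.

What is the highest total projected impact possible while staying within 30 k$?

Ranking by ratio (projected impact/k$): community garden 12.82, vaccination drive 12.27, mobile clinic 11.40.
Filling by ratio: 2×community garden + mobile clinic for 339, with 3 k$ left unused.
The 27 k$ tied up in 2×community garden and mobile clinic is better spent on 2×vaccination drive — total rises to 368 (30 k$).
Every other selection either busts 30 k$ or fails to beat 368.

368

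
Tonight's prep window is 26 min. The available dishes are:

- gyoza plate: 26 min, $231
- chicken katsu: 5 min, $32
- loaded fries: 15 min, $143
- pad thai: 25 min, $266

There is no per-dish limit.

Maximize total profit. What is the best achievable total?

266

By profit per min: pad thai 10.64, loaded fries 9.53, gyoza plate 8.88, chicken katsu 6.40 lead.
Pad thai uses 25 of the 26 min and totals 266.
That's the maximum — no swap from here does better than 266.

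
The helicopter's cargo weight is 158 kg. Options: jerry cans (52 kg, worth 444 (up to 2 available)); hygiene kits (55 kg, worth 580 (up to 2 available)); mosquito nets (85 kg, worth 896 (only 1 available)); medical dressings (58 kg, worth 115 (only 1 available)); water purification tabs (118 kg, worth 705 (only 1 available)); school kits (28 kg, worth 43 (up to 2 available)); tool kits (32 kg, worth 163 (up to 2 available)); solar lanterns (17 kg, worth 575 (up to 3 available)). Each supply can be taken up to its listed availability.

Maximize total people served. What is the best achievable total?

2749

Best packing: jerry cans + hygiene kits + 3×solar lanterns — 158 kg, 2749 total.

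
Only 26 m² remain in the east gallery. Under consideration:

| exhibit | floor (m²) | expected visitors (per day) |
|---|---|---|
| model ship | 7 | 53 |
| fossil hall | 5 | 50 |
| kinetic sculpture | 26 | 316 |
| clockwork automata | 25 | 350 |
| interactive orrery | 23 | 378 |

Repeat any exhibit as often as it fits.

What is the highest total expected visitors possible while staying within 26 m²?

Taking interactive orrery: 23 m² used, 378 in expected visitors.
No other feasible combination exceeds 378.

378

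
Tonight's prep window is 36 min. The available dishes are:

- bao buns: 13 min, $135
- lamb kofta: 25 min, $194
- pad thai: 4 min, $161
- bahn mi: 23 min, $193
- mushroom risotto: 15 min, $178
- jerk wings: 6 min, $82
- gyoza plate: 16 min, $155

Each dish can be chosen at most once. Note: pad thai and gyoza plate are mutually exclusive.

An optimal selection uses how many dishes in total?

The maximum profit within 36 min is 474.
One optimal bundle: bao buns + pad thai + mushroom risotto (32 min).
Every optimal selection uses 3 dishes.

3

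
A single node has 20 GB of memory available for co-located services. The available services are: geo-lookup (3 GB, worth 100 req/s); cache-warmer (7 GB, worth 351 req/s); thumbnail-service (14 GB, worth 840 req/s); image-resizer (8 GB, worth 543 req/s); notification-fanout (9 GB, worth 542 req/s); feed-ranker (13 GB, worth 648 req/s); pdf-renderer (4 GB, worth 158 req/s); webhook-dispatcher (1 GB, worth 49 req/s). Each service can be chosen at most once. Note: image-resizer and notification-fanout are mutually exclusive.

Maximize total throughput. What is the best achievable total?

Taking cache-warmer + image-resizer + pdf-renderer + webhook-dispatcher: 20 GB used, 1101 in throughput.
The closest alternative, cache-warmer + image-resizer + pdf-renderer, reaches only 1052.

1101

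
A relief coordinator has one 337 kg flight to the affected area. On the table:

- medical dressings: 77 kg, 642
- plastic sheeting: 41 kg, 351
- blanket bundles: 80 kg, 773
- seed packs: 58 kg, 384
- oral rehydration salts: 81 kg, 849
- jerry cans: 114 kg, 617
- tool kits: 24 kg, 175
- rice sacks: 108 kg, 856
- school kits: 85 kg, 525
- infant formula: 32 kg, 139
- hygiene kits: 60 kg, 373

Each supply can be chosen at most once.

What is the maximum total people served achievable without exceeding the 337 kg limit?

3004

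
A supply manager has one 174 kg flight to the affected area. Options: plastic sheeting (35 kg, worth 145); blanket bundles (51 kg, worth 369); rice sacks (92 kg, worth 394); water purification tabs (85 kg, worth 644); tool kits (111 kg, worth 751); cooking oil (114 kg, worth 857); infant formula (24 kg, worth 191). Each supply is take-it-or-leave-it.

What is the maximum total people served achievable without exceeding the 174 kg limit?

Taking the top-ratio supplies first gives blanket bundles + water purification tabs + infant formula for 1204 (160 kg).
The 109 kg tied up in water purification tabs and infant formula is better spent on cooking oil — total rises to 1226 (165 kg).
The closest alternative, blanket bundles + water purification tabs + infant formula, reaches only 1204.

1226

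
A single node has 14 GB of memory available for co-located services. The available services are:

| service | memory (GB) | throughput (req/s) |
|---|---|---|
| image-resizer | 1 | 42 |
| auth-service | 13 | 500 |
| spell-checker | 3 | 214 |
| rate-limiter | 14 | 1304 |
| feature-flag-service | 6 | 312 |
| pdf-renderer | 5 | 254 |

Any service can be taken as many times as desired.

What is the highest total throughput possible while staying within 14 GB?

Taking rate-limiter: 14 GB used, 1304 in throughput.
Every other selection either busts 14 GB or fails to beat 1304.

1304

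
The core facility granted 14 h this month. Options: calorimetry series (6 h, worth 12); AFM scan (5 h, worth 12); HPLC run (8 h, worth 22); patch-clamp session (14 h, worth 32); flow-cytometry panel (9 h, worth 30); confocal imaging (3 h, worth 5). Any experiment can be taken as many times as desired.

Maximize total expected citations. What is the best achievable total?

42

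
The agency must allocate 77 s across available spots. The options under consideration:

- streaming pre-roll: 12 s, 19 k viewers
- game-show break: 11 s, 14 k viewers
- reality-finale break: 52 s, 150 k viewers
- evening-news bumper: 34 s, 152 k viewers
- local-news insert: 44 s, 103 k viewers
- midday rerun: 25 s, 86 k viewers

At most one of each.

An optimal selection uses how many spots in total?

Best achievable expected reach is 257.
For example streaming pre-roll + evening-news bumper + midday rerun achieves it, using 71 s.
Any selection reaching 257 contains exactly 3 spots.

3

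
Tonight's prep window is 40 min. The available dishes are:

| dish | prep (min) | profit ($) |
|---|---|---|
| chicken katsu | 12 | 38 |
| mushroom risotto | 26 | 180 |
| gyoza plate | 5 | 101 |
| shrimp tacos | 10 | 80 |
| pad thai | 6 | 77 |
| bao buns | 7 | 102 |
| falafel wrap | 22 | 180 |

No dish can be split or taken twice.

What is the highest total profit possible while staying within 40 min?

The ratio ordering already packs tightly: gyoza plate + pad thai + bao buns + falafel wrap, 40 min, 460.
No other feasible combination exceeds 460.

460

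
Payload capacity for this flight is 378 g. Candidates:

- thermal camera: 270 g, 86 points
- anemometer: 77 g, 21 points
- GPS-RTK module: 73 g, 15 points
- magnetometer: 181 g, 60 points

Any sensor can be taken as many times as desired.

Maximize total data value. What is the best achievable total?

2×magnetometer uses 362 of the 378 g and totals 120.
Nothing else within 378 g beats 120.

120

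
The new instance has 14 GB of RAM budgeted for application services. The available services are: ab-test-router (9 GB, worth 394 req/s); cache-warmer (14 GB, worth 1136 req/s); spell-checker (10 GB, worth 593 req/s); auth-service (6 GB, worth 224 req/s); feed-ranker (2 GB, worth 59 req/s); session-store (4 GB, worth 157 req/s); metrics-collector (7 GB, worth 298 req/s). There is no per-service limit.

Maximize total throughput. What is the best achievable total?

Ranking by ratio (throughput/GB): cache-warmer 81.14, spell-checker 59.30, ab-test-router 43.78.
Best packing: cache-warmer — 14 GB, 1136 total.
That's the maximum — no swap from here does better than 1136.

1136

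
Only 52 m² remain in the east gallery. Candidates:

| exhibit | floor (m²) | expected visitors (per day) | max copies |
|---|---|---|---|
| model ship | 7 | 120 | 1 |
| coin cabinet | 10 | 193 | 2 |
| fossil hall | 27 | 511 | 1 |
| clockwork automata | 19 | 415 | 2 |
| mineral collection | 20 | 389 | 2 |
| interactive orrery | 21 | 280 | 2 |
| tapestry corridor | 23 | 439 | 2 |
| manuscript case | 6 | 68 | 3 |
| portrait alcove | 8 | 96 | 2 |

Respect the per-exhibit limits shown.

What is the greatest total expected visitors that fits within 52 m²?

A density-first pass picks coin cabinet + 2×clockwork automata — 1023 at 48 m².
Replace clockwork automata with tapestry corridor: the trade gains 24 net, giving 1047 at 52 m².
No other feasible combination exceeds 1047.

1047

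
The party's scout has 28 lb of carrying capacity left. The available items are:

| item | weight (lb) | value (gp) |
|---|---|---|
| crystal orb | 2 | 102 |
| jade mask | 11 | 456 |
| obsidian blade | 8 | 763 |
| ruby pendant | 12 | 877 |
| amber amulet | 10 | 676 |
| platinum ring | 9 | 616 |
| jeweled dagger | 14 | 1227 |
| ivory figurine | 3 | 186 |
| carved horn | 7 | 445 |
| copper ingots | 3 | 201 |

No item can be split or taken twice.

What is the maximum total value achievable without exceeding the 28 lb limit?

By value per lb: obsidian blade 95.38, jeweled dagger 87.64, ruby pendant 73.08, platinum ring 68.44 lead.
Obsidian blade + jeweled dagger + ivory figurine + copper ingots uses 28 of the 28 lb and totals 2377.
The closest alternative, crystal orb + obsidian blade + jeweled dagger + copper ingots, reaches only 2293.

2377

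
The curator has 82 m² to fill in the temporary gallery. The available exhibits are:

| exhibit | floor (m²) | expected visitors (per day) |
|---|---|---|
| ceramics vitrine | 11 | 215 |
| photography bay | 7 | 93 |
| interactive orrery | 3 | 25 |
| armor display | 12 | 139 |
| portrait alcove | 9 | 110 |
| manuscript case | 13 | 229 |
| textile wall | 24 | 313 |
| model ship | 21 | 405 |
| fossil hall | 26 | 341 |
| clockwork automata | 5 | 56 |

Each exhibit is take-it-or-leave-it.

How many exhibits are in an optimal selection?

The maximum expected visitors within 82 m² is 1311.
One optimal bundle: ceramics vitrine + photography bay + manuscript case + textile wall + model ship + clockwork automata (81 m²).
All optima have 6 exhibits.

6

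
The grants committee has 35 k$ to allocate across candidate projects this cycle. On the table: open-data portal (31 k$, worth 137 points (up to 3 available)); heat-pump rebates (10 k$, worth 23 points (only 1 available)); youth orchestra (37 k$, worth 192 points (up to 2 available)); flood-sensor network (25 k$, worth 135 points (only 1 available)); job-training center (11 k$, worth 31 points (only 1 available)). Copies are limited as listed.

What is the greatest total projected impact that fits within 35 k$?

158

The ratio ordering already packs tightly: heat-pump rebates + flood-sensor network, 35 k$, 158.
No other feasible combination exceeds 158.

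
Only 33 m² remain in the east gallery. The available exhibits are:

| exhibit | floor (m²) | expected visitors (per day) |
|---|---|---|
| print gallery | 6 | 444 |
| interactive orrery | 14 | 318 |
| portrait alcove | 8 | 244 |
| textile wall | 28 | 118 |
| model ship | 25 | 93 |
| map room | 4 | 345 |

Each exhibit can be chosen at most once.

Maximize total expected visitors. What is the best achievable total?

1351

The ratio ordering already packs tightly: print gallery + interactive orrery + portrait alcove + map room, 32 m², 1351.
The closest alternative, print gallery + interactive orrery + map room, reaches only 1107.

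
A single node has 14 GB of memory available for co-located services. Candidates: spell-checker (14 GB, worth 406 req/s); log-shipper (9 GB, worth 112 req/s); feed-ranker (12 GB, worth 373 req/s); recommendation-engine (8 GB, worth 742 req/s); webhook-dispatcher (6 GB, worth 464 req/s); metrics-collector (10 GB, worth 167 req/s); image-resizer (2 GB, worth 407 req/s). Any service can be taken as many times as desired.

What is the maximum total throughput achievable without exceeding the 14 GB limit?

2849

Ranking by ratio (throughput/GB): image-resizer 203.50, recommendation-engine 92.75, webhook-dispatcher 77.33.
Taking 7×image-resizer: 14 GB used, 2849 in throughput.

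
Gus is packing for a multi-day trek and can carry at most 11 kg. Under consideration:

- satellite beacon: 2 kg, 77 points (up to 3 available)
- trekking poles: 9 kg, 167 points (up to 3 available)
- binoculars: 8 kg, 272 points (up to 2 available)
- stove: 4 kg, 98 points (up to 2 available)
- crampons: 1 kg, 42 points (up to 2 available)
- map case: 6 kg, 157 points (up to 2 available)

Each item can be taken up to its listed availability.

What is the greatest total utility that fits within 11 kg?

391

By utility per kg: crampons 42.00, satellite beacon 38.50, binoculars 34.00, map case 26.17 lead.
Filling by ratio: 3×satellite beacon + 2×crampons for 315, with 3 kg left unused.
Replace 2×satellite beacon and crampons with binoculars: the trade gains 76 net, giving 391 at 11 kg.
No other feasible combination exceeds 391.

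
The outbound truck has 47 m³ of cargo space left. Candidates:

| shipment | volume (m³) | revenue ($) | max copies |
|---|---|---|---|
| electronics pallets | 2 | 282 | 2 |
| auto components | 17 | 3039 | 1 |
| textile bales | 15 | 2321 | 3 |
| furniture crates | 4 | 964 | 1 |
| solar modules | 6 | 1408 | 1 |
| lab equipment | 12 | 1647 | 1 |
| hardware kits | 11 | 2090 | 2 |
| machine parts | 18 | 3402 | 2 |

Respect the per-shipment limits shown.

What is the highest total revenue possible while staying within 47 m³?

9176

Taking the top-ratio shipments first gives textile bales + furniture crates + solar modules + 2×hardware kits for 8873 (47 m³).
Replace textile bales and 2×hardware kits with 2×machine parts: the trade gains 303 net, giving 9176 at 46 m³.
Every other selection either busts 47 m³ or exceeds an availability limit or fails to beat 9176.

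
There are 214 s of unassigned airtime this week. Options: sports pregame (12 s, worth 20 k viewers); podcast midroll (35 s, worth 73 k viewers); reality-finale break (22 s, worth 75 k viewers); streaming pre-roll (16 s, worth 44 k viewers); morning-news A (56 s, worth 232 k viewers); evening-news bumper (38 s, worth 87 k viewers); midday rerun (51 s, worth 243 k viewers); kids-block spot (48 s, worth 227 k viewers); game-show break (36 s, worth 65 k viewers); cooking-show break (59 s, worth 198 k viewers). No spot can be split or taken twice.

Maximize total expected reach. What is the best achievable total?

900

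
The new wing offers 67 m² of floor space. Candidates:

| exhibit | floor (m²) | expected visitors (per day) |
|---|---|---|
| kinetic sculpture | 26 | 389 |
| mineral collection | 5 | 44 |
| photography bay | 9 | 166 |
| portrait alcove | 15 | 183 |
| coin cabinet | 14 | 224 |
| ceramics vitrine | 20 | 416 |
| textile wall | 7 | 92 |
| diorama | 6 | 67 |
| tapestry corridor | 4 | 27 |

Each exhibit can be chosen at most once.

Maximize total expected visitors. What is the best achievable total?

Ranking by ratio (expected visitors/m²): ceramics vitrine 20.80, photography bay 18.44, coin cabinet 16.00, kinetic sculpture 14.96.
Filling by ratio: photography bay + portrait alcove + coin cabinet + ceramics vitrine + textile wall for 1081, with 2 m² left unused.
Dropping photography bay and portrait alcove frees 24 m²; slotting in kinetic sculpture (26 m²) lifts the total to 1121 at 67 m².

1121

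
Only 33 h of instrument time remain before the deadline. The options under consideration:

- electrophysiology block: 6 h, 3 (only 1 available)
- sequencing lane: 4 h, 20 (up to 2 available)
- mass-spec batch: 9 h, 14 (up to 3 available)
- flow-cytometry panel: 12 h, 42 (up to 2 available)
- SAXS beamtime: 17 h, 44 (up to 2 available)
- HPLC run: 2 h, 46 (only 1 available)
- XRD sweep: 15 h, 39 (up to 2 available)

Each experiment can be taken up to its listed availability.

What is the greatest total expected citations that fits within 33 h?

150

Taking the top-ratio experiments first gives 2×sequencing lane + mass-spec batch + flow-cytometry panel + HPLC run for 142 (31 h).
Dropping sequencing lane and mass-spec batch frees 13 h; slotting in flow-cytometry panel (12 h) lifts the total to 150 at 30 h.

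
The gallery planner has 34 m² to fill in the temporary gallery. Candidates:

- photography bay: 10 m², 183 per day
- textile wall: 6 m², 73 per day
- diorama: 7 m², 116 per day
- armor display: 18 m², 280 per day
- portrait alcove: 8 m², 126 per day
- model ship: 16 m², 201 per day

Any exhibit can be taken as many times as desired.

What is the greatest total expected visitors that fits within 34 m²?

Greedy by ratio would take 3×photography bay: 30 m² used, total 549.
Dropping photography bay frees 10 m²; slotting in 2×diorama (14 m²) lifts the total to 598 at 34 m².

598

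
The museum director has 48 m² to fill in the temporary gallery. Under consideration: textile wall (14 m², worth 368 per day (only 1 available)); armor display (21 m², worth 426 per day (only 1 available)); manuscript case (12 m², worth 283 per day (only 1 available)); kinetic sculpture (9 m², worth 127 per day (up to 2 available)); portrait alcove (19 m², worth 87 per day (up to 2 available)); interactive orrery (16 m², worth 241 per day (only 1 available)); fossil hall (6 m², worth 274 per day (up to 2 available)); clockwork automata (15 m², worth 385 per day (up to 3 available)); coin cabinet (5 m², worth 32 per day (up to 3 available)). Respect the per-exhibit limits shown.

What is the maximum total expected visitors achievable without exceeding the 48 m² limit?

By expected visitors per m²: fossil hall 45.67, textile wall 26.29, clockwork automata 25.67 lead.
Taking the top-ratio exhibits first gives textile wall + 2×fossil hall + clockwork automata + coin cabinet for 1333 (46 m²).
Replace textile wall and coin cabinet with armor display: the trade gains 26 net, giving 1359 at 48 m².
Nothing else within 48 m² beats 1359.

1359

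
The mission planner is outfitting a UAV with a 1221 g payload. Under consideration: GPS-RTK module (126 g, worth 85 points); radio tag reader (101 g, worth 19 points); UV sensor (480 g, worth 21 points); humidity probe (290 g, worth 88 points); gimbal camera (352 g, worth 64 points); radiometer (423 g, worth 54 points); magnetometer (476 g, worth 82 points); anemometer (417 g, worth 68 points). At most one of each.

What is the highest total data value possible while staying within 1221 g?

Filling by ratio: GPS-RTK module + radio tag reader + humidity probe + gimbal camera for 256, with 352 g left unused.
The 101 g tied up in radio tag reader is better spent on anemometer — total rises to 305 (1185 g).
The spare 36 g is too small for any remaining sensor, and no exchange beats 305.

305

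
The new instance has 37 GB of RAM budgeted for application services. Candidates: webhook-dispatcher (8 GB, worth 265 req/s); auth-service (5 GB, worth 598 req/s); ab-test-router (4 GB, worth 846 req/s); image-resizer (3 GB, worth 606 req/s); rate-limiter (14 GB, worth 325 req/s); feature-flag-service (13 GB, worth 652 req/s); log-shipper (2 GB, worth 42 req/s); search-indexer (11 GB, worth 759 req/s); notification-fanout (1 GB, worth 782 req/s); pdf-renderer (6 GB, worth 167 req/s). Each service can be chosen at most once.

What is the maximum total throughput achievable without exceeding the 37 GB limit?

4243

Best packing: auth-service + ab-test-router + image-resizer + feature-flag-service + search-indexer + notification-fanout — 37 GB, 4243 total.
Next best is webhook-dispatcher + auth-service + ab-test-router + image-resizer + log-shipper + search-indexer + notification-fanout at 3898 (34 GB) — short by 345.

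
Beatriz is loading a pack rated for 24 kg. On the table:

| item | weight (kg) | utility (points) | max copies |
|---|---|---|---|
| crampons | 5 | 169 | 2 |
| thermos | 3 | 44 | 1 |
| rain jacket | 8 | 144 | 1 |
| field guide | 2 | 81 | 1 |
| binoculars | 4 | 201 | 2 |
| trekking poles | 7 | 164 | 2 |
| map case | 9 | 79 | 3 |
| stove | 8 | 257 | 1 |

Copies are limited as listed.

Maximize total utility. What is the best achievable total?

909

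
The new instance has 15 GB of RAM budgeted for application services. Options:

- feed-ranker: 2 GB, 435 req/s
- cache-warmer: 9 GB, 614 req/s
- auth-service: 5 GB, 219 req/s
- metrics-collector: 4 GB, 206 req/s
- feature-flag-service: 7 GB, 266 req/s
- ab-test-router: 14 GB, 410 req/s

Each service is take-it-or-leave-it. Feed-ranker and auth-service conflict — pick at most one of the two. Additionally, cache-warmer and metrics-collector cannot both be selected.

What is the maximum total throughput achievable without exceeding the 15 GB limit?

Density check — feed-ranker 217.50, cache-warmer 68.22, metrics-collector 51.50 are the best per GB.
Taking feed-ranker + cache-warmer: 11 GB used, 1049 in throughput.
Runner-up feed-ranker + metrics-collector + feature-flag-service tops out at 907.

1049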